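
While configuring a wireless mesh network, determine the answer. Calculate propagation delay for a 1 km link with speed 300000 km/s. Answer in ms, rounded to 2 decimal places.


Given: distance = 1 km, speed = 300000 km/s
Delay = distance / speed = 1 / 300000 seconds
Delay in ms = 1 * 1000 / 300000
Delay = 0.0033 ms
Rounded to 2 dp = 0.00 ms

0.00


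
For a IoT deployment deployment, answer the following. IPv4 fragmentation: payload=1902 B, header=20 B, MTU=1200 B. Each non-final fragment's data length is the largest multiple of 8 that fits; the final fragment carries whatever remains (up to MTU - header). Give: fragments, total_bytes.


Max data per non-final fragment = floor((MTU - header)/8)*8 = floor((1200 - 20)/8)*8 = floor(1180/8)*8 = 1176 B
Final fragment needs no 8-byte alignment: it can carry up to MTU - header = 1180 B
Non-final fragments needed = ceil((payload - 1180) / 1176) = ceil(722/1176) = ceil(0.6139) = 1
Number of fragments = 1 + 1 = 2
Fragment sizes (data): 1 * 1176 B + 726 B (last, 726 <= 1180 OK)
Total bytes sent = payload + n_frags * header = 1902 + 2*20 = 1902 + 40 = 1942 B

2, 1942


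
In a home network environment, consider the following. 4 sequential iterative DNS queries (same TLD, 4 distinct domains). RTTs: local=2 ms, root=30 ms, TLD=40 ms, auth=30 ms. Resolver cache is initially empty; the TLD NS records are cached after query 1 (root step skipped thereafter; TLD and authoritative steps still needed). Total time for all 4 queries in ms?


Lookup 1 (cold cache): local + root + TLD + auth = 2 + 30 + 40 + 30 = 102 ms
Lookups 2..4 (TLD NS cached -> skip root; new domain -> still ask TLD and auth): local + TLD + auth = 2 + 40 + 30 = 72 ms each
Remaining 3 lookups: 3 * 72 = 216 ms
Total = 102 + 216 = 318 ms

318


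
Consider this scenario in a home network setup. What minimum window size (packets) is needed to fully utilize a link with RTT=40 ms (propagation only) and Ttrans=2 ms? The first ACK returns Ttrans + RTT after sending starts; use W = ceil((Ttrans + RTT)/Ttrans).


Given: Ttrans = 2 ms, RTT = 40 ms (= 2 * Tprop, Tprop = 20 ms)
Time until first ACK returns = Ttrans + RTT = 2 + 40 = 42 ms
Need W * Ttrans >= Ttrans + RTT  ->  W >= (Ttrans + RTT) / Ttrans
(Ttrans + RTT) / Ttrans = 42 / 2 = 21
W_min = ceil(21) = 21

21


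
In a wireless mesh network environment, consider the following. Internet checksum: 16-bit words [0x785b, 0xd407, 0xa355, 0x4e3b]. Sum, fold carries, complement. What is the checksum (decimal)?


Given words: [0x785b, 0xd407, 0xa355, 0x4e3b]
Step 1: Sum all words
Raw sum = 30811 + 54279 + 41813 + 20027 = 146930
Step 2: Fold carry: (15858 + 2) = 15860
One's complement = ~15860 & 0xFFFF = 49675

49675


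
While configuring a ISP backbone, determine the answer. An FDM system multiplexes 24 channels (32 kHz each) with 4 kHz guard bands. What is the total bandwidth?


Given: 24 channels, 32 kHz each, guard = 4 kHz
Channel bandwidth = 24 * 32 = 768 kHz
Guard bands = 23 gaps * 4 kHz = 92 kHz
Total = 768 + 92 = 860 kHz

860


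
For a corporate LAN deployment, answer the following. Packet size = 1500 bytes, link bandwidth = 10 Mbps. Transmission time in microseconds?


Given: packet = 1500 bytes, bandwidth = 10 Mbps
Packet in bits = 1500 * 8 = 12000 bits
Bandwidth = 10 * 10^6 = 10000000 bps
Time = 12000 / 10000000 seconds
Time in us = 12000 * 10^6 / 10000000 = 1200

1200


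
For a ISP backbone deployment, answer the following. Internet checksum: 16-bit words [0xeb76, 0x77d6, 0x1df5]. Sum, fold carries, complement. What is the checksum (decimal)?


Given words: [0xeb76, 0x77d6, 0x1df5]
Step 1: Sum all words
Raw sum = 60278 + 30678 + 7669 = 98625
Step 2: Fold carry: (33089 + 1) = 33090
One's complement = ~33090 & 0xFFFF = 32445

32445


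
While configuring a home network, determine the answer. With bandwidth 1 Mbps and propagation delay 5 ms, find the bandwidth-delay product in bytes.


Given: bandwidth = 1 Mbps, delay = 5 ms
BDP in bits = 1 * 10^6 * 5 / 1000
BDP in bits = 5000
BDP in bytes = 5000 / 8 = 625

625


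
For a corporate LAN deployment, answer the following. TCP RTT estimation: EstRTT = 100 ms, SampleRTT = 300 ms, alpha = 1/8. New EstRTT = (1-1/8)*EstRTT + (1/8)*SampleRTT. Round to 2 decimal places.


Given: EstRTT = 100 ms, SampleRTT = 300 ms, alpha = 1/8
New EstRTT = (1 - alpha) * EstRTT + alpha * SampleRTT
(7/8) * 100 = 87.5
(1/8) * 300 = 37.5
New EstRTT = 87.5 + 37.5 = 125 ms -> 125.00 ms (2 dp)

125.00


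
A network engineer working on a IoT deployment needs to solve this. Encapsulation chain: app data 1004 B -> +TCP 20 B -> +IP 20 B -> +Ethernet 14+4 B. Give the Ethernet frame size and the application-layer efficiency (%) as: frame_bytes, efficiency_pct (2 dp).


TCP segment = 1004 + 20 = 1024 B
IP packet = 1024 + 20 = 1044 B
Ethernet frame = 1044 + 14 + 4 = 1062 B
Efficiency = app / frame = 1004 / 1062 = 0.945386 = 94.5386% -> 94.54% (2 dp)

1062, 94.54


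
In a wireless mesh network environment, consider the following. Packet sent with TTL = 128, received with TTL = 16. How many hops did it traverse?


Given: initial TTL = 128, received TTL = 16
Hops = initial TTL - received TTL
Hops = 128 - 16 = 112

112


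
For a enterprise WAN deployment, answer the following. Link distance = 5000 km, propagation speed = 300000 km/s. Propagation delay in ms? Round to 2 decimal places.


Given: distance = 5000 km, speed = 300000 km/s
Delay = distance / speed = 5000 / 300000 seconds
Delay in ms = 5000 * 1000 / 300000
Delay = 16.6667 ms
Rounded to 2 dp = 16.67 ms

16.67


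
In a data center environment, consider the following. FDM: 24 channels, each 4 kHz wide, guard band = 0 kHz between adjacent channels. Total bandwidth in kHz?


Given: 24 channels, 4 kHz each, guard = 0 kHz
Channel bandwidth = 24 * 4 = 96 kHz
Guard bands = 23 gaps * 0 kHz = 0 kHz
Total = 96 + 0 = 96 kHz

96


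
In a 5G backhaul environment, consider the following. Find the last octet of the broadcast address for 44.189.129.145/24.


Given: IP = 44.189.129.145, prefix = /24
Host bits = 32 - 24 = 8
Network last octet = 145 AND mask = 0
Host part size = 2^8 - 1 = 255
Broadcast last octet = 0 OR 255 = 255

255


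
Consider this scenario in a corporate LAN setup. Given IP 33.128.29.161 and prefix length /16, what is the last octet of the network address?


Given: IP = 33.128.29.161, prefix = /16
Subnet mask = 255.255.0.0
Last octet of IP: 161
Last octet of mask: 0
Network last octet = 161 AND 0 = 0

0


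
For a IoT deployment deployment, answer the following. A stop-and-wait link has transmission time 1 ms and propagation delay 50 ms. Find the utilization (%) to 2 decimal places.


Given: Ttrans = 1 ms, Tprop = 50 ms
RTT = 2 * Tprop = 2 * 50 = 100 ms
U = Ttrans / (Ttrans + RTT)
U = 1 / (1 + 100)
U = 1 / 101 = 0.009901
U% = 0.99%

0.99


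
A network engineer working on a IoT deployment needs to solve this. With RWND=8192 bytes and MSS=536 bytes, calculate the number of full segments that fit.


Given: RWND = 8192 bytes, MSS = 536 bytes
Full segments = floor(RWND / MSS)
Full segments = floor(8192 / 536)
Full segments = floor(15.2836) = 15

15


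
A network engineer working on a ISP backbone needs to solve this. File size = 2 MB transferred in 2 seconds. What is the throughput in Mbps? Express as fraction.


Given: file = 2 MB, time = 2 s
File in Mb = 2 * 8 = 16 Mb
Throughput = 16 / 2 Mbps
Throughput = 8 Mbps

8


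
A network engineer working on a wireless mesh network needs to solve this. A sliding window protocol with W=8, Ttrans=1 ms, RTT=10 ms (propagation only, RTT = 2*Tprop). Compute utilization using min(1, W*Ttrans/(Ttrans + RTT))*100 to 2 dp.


Given: W = 8, Ttrans = 1 ms, RTT = 10 ms (= 2 * Tprop, Tprop = 5 ms)
Cycle time = Ttrans + RTT = 1 + 10 = 11 ms (first packet sent until its ACK returns)
W * Ttrans = 8 * 1 = 8 ms of sending per cycle
W * Ttrans / (Ttrans + RTT) = 8 / 11 = 0.727273
U = min(1, 0.727273) = 0.727273
U% = 72.73%

72.73


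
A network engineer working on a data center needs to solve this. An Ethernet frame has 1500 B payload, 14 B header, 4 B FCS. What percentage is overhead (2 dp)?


Given: payload = 1500 B, header = 14 B, trailer = 4 B
Overhead bytes = header + trailer = 14 + 4 = 18
Total frame = payload + overhead = 1500 + 18 = 1518
Overhead % = 18 / 1518 * 100 = 1.1858% -> 1.19% (2 dp)

1.19


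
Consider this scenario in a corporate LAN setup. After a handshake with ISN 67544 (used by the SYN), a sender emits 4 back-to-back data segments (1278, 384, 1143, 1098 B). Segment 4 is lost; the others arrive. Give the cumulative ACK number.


SYN uses sequence number 67544; first data byte = ISN + 1 = 67545.
Segment 1: SEQ = 67545, len = 1278 B, covers [67545, 68822]
Segment 2: SEQ = 68823, len = 384 B, covers [68823, 69206]
Segment 3: SEQ = 69207, len = 1143 B, covers [69207, 70349]
Segment 4: SEQ = 70350, len = 1098 B, covers [70350, 71447] [LOST]
In-order data received: bytes [67545, 70349] (segments 1..3).
Segment 4 missing -> gap begins at byte 70350.
Cumulative ACK = next expected in-order byte = 67545 + 1278 + 384 + 1143 = 70350

70350


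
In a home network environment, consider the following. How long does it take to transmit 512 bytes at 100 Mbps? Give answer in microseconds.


Given: packet = 512 bytes, bandwidth = 100 Mbps
Packet in bits = 512 * 8 = 4096 bits
Bandwidth = 100 * 10^6 = 100000000 bps
Time = 4096 / 100000000 seconds
Time in us = 4096 * 10^6 / 100000000 = 40.96

40.96


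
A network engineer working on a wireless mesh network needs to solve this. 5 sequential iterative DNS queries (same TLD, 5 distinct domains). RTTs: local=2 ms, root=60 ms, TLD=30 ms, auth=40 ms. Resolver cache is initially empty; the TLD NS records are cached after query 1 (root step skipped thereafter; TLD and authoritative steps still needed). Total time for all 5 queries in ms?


Lookup 1 (cold cache): local + root + TLD + auth = 2 + 60 + 30 + 40 = 132 ms
Lookups 2..5 (TLD NS cached -> skip root; new domain -> still ask TLD and auth): local + TLD + auth = 2 + 30 + 40 = 72 ms each
Remaining 4 lookups: 4 * 72 = 288 ms
Total = 132 + 288 = 420 ms

420


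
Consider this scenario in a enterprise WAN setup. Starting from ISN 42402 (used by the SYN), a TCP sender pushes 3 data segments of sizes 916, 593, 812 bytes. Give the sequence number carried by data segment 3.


The SYN occupies sequence number ISN = 42402, so the first data byte is ISN + 1 = 42403.
SEQ of data segment i = (ISN + 1) + sum of payload sizes of segments 1..i-1.
Segment 1: SEQ = 42403, payload = 916 bytes
Segment 2: SEQ = 43319, payload = 593 bytes
Segment 3: SEQ = 43912, payload = 812 bytes
SEQ of segment 3 = 42403 + 916 + 593 = 43912

43912


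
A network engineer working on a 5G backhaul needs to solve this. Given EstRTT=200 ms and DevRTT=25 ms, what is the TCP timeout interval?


Given: EstRTT = 200 ms, DevRTT = 25 ms
Timeout = EstRTT + 4 * DevRTT
4 * DevRTT = 4 * 25 = 100
Timeout = 200 + 100 = 300 ms

300


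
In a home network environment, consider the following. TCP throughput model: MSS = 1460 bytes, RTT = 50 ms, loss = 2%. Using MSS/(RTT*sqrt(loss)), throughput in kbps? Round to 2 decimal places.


Given: MSS = 1460 bytes, RTT = 50 ms, loss = 2%
RTT in seconds = 50 / 1000 = 0.05
Loss rate = 2% = 0.02
sqrt(loss) = sqrt(0.02) = 0.141421356237
Throughput (bytes/s) = 1460 / (0.05 * 0.141421356237) = 206475.1801
Throughput (kbps) = 206475.1801 * 8 / 1000 = 1651.801441 -> 1651.80 kbps (2 dp)

1651.80


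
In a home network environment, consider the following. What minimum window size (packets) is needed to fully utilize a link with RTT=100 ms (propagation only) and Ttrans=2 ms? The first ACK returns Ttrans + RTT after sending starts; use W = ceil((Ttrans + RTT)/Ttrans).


Given: Ttrans = 2 ms, RTT = 100 ms (= 2 * Tprop, Tprop = 50 ms)
Time until first ACK returns = Ttrans + RTT = 2 + 100 = 102 ms
Need W * Ttrans >= Ttrans + RTT  ->  W >= (Ttrans + RTT) / Ttrans
(Ttrans + RTT) / Ttrans = 102 / 2 = 51
W_min = ceil(51) = 51

51


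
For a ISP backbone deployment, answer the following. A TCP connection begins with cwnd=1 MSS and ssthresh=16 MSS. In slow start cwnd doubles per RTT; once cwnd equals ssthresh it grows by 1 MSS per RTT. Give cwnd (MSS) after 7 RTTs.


RTT 0: cwnd = 1 MSS (initial)
RTT 1: cwnd = 2 MSS (slow start, doubled)
RTT 2: cwnd = 4 MSS (slow start, doubled)
RTT 3: cwnd = 8 MSS (slow start, doubled)
RTT 4: cwnd = 16 MSS (slow start, doubled)
RTT 5: cwnd = 17 MSS (congestion avoidance, +1)
RTT 6: cwnd = 18 MSS (congestion avoidance, +1)
RTT 7: cwnd = 19 MSS (congestion avoidance, +1)

19


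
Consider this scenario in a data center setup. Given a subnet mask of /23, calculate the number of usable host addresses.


Given: subnet mask /23
Host bits = 32 - 23 = 9
Total addresses = 2^9 = 512
Usable hosts = 512 - 2 (network + broadcast) = 510

510


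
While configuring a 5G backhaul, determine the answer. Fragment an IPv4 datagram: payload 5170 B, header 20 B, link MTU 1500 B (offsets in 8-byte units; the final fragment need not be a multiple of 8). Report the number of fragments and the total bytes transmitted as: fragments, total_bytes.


Max data per non-final fragment = floor((MTU - header)/8)*8 = floor((1500 - 20)/8)*8 = floor(1480/8)*8 = 1480 B
Final fragment needs no 8-byte alignment: it can carry up to MTU - header = 1480 B
Non-final fragments needed = ceil((payload - 1480) / 1480) = ceil(3690/1480) = ceil(2.4932) = 3
Number of fragments = 3 + 1 = 4
Fragment sizes (data): 3 * 1480 B + 730 B (last, 730 <= 1480 OK)
Total bytes sent = payload + n_frags * header = 5170 + 4*20 = 5170 + 80 = 5250 B

4, 5250


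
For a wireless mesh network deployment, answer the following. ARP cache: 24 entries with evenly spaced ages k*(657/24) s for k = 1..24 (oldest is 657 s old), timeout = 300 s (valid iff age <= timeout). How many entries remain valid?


Ages are k * 657/24 s for k = 1..24 (spacing = 27.3750 s).
Entry k is valid iff k * 657/24 <= 300 iff k <= 24 * 300 / 657 = 10.9589
n_valid = floor(10.9589) = 10
(n_stale = 24 - 10 = 14)

10


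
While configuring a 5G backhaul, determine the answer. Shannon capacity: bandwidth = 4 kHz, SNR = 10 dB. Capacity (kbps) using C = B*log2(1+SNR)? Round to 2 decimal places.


Given: B = 4 kHz, SNR = 10 dB
SNR linear = 10^(10/10) = 10
1 + SNR = 11
log2(11) = 3.4594316186
C = 4 * 1000 * 3.4594316186 = 13837.7265 bps
C = 13.837726 kbps -> 13.84 kbps (2 dp)

13.84


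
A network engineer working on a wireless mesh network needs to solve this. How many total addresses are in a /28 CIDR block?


Given: CIDR prefix /28
Host bits = 32 - 28 = 4
Total addresses = 2^4 = 16

16


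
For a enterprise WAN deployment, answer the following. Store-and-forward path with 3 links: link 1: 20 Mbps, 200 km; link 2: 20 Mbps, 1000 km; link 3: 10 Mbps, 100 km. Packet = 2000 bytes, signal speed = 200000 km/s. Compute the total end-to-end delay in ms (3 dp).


Packet = 2000 bytes = 16000 bits. Store-and-forward: sum (t_trans + t_prop) per link.
Link 1: t_trans = 16000/(20*10^6) s = 0.8000 ms; t_prop = 200/200000 s = 1.0000 ms; subtotal = 1.8000 ms
Link 2: t_trans = 16000/(20*10^6) s = 0.8000 ms; t_prop = 1000/200000 s = 5.0000 ms; subtotal = 5.8000 ms
Link 3: t_trans = 16000/(10*10^6) s = 1.6000 ms; t_prop = 100/200000 s = 0.5000 ms; subtotal = 2.1000 ms
End-to-end = 1.8000 + 5.8000 + 2.1000 = 9.7000 ms -> 9.700 ms (3 dp)

9.700


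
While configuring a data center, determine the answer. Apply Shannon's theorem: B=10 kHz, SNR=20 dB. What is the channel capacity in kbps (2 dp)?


Given: B = 10 kHz, SNR = 20 dB
SNR linear = 10^(20/10) = 100
1 + SNR = 101
log2(101) = 6.6582114828
C = 10 * 1000 * 6.6582114828 = 66582.1148 bps
C = 66.582115 kbps -> 66.58 kbps (2 dp)

66.58


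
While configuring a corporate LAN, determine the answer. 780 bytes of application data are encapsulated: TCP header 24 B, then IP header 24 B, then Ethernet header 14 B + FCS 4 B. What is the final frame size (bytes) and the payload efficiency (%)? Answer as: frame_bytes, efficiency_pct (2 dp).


TCP segment = 780 + 24 = 804 B
IP packet = 804 + 24 = 828 B
Ethernet frame = 828 + 14 + 4 = 846 B
Efficiency = app / frame = 780 / 846 = 0.921986 = 92.1986% -> 92.20% (2 dp)

846, 92.20


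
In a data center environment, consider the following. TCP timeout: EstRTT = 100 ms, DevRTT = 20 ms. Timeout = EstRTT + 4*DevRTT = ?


Given: EstRTT = 100 ms, DevRTT = 20 ms
Timeout = EstRTT + 4 * DevRTT
4 * DevRTT = 4 * 20 = 80
Timeout = 100 + 80 = 180 ms

180


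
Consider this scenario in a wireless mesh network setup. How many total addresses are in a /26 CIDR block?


Given: CIDR prefix /26
Host bits = 32 - 26 = 6
Total addresses = 2^6 = 64

64


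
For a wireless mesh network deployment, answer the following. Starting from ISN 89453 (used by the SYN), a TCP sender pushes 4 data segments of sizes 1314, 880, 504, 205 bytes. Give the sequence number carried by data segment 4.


The SYN occupies sequence number ISN = 89453, so the first data byte is ISN + 1 = 89454.
SEQ of data segment i = (ISN + 1) + sum of payload sizes of segments 1..i-1.
Segment 1: SEQ = 89454, payload = 1314 bytes
Segment 2: SEQ = 90768, payload = 880 bytes
Segment 3: SEQ = 91648, payload = 504 bytes
Segment 4: SEQ = 92152, payload = 205 bytes
SEQ of segment 4 = 89454 + 1314 + 880 + 504 = 92152

92152


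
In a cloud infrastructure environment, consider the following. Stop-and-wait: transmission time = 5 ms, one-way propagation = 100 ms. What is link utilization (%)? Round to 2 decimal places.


Given: Ttrans = 5 ms, Tprop = 100 ms
RTT = 2 * Tprop = 2 * 100 = 200 ms
U = Ttrans / (Ttrans + RTT)
U = 5 / (5 + 200)
U = 5 / 205 = 0.02439
U% = 2.44%

2.44


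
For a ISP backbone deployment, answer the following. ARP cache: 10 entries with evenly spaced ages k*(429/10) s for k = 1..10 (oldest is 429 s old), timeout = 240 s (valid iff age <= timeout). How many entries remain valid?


Ages are k * 429/10 s for k = 1..10 (spacing = 42.9000 s).
Entry k is valid iff k * 429/10 <= 240 iff k <= 10 * 240 / 429 = 5.5944
n_valid = floor(5.5944) = 5
(n_stale = 10 - 5 = 5)

5


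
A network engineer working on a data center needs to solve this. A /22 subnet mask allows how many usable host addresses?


Given: subnet mask /22
Host bits = 32 - 22 = 10
Total addresses = 2^10 = 1024
Usable hosts = 1024 - 2 (network + broadcast) = 1022

1022


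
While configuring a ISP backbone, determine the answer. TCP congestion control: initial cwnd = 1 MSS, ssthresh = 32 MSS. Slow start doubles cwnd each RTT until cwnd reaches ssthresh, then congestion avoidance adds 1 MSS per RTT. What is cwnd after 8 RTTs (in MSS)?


RTT 0: cwnd = 1 MSS (initial)
RTT 1: cwnd = 2 MSS (slow start, doubled)
RTT 2: cwnd = 4 MSS (slow start, doubled)
RTT 3: cwnd = 8 MSS (slow start, doubled)
RTT 4: cwnd = 16 MSS (slow start, doubled)
RTT 5: cwnd = 32 MSS (slow start, doubled)
RTT 6: cwnd = 33 MSS (congestion avoidance, +1)
RTT 7: cwnd = 34 MSS (congestion avoidance, +1)
RTT 8: cwnd = 35 MSS (congestion avoidance, +1)

35


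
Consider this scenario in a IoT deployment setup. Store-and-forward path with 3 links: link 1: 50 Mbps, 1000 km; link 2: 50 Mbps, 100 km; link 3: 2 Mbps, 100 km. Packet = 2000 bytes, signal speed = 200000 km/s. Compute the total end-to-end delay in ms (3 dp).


Packet = 2000 bytes = 16000 bits. Store-and-forward: sum (t_trans + t_prop) per link.
Link 1: t_trans = 16000/(50*10^6) s = 0.3200 ms; t_prop = 1000/200000 s = 5.0000 ms; subtotal = 5.3200 ms
Link 2: t_trans = 16000/(50*10^6) s = 0.3200 ms; t_prop = 100/200000 s = 0.5000 ms; subtotal = 0.8200 ms
Link 3: t_trans = 16000/(2*10^6) s = 8.0000 ms; t_prop = 100/200000 s = 0.5000 ms; subtotal = 8.5000 ms
End-to-end = 5.3200 + 0.8200 + 8.5000 = 14.6400 ms -> 14.640 ms (3 dp)

14.640


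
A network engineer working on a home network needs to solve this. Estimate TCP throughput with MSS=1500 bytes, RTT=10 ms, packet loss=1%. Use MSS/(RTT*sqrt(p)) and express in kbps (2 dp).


Given: MSS = 1500 bytes, RTT = 10 ms, loss = 1%
RTT in seconds = 10 / 1000 = 0.01
Loss rate = 1% = 0.01
sqrt(loss) = sqrt(0.01) = 0.1
Throughput (bytes/s) = 1500 / (0.01 * 0.1) = 1500000.0000
Throughput (kbps) = 1500000.0000 * 8 / 1000 = 12000.000000 -> 12000.00 kbps (2 dp)

12000.00


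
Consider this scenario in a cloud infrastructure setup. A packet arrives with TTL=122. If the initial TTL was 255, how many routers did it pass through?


Given: initial TTL = 255, received TTL = 122
Hops = initial TTL - received TTL
Hops = 255 - 122 = 133

133


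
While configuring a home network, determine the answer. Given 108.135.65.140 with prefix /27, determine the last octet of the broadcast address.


Given: IP = 108.135.65.140, prefix = /27
Host bits = 32 - 27 = 5
Network last octet = 140 AND mask = 128
Host part size = 2^5 - 1 = 31
Broadcast last octet = 128 OR 31 = 159

159


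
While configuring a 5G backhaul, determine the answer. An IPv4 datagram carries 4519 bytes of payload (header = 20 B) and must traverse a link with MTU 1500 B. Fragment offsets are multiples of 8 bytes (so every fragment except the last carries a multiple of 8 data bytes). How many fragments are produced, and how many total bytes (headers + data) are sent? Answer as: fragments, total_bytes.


Max data per non-final fragment = floor((MTU - header)/8)*8 = floor((1500 - 20)/8)*8 = floor(1480/8)*8 = 1480 B
Final fragment needs no 8-byte alignment: it can carry up to MTU - header = 1480 B
Non-final fragments needed = ceil((payload - 1480) / 1480) = ceil(3039/1480) = ceil(2.0534) = 3
Number of fragments = 3 + 1 = 4
Fragment sizes (data): 3 * 1480 B + 79 B (last, 79 <= 1480 OK)
Total bytes sent = payload + n_frags * header = 4519 + 4*20 = 4519 + 80 = 4599 B

4, 4599


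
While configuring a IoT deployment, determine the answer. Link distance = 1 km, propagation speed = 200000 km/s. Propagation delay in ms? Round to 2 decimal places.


Given: distance = 1 km, speed = 200000 km/s
Delay = distance / speed = 1 / 200000 seconds
Delay in ms = 1 * 1000 / 200000
Delay = 0.0050 ms
Rounded to 2 dp = 0.01 ms

0.01


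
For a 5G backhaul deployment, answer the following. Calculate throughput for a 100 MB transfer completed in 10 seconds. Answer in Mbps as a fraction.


Given: file = 100 MB, time = 10 s
File in Mb = 100 * 8 = 800 Mb
Throughput = 800 / 10 Mbps
Throughput = 80 Mbps

80


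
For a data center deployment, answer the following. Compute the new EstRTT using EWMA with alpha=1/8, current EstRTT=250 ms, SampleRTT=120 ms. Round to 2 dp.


Given: EstRTT = 250 ms, SampleRTT = 120 ms, alpha = 1/8
New EstRTT = (1 - alpha) * EstRTT + alpha * SampleRTT
(7/8) * 250 = 218.75
(1/8) * 120 = 15
New EstRTT = 218.75 + 15 = 233.75 ms -> 233.75 ms (2 dp)

233.75


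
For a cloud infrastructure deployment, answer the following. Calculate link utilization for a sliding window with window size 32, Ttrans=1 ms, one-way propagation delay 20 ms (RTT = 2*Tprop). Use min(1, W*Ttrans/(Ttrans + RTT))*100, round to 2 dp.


Given: W = 32, Ttrans = 1 ms, RTT = 40 ms (= 2 * Tprop, Tprop = 20 ms)
Cycle time = Ttrans + RTT = 1 + 40 = 41 ms (first packet sent until its ACK returns)
W * Ttrans = 32 * 1 = 32 ms of sending per cycle
W * Ttrans / (Ttrans + RTT) = 32 / 41 = 0.780488
U = min(1, 0.780488) = 0.780488
U% = 78.05%

78.05


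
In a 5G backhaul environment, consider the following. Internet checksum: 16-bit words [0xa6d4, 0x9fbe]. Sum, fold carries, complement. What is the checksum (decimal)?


Given words: [0xa6d4, 0x9fbe]
Step 1: Sum all words
Raw sum = 42708 + 40894 = 83602
Step 2: Fold carry: (18066 + 1) = 18067
One's complement = ~18067 & 0xFFFF = 47468

47468


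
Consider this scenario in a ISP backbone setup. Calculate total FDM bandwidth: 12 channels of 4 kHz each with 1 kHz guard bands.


Given: 12 channels, 4 kHz each, guard = 1 kHz
Channel bandwidth = 12 * 4 = 48 kHz
Guard bands = 11 gaps * 1 kHz = 11 kHz
Total = 48 + 11 = 59 kHz

59


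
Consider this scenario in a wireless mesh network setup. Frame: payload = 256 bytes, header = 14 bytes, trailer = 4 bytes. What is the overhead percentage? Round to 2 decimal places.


Given: payload = 256 B, header = 14 B, trailer = 4 B
Overhead bytes = header + trailer = 14 + 4 = 18
Total frame = payload + overhead = 256 + 18 = 274
Overhead % = 18 / 274 * 100 = 6.5693% -> 6.57% (2 dp)

6.57


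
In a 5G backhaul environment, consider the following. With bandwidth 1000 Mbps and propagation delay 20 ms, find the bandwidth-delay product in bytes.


Given: bandwidth = 1000 Mbps, delay = 20 ms
BDP in bits = 1000 * 10^6 * 20 / 1000
BDP in bits = 20000000
BDP in bytes = 20000000 / 8 = 2500000

2500000


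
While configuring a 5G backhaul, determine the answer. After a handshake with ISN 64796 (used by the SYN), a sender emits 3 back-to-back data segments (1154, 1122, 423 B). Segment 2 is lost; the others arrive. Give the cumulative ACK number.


SYN uses sequence number 64796; first data byte = ISN + 1 = 64797.
Segment 1: SEQ = 64797, len = 1154 B, covers [64797, 65950]
Segment 2: SEQ = 65951, len = 1122 B, covers [65951, 67072] [LOST]
Segment 3: SEQ = 67073, len = 423 B, covers [67073, 67495]
In-order data received: bytes [64797, 65950] (segments 1..1).
Segment 2 missing -> gap begins at byte 65951; later segments buffered out of order.
Cumulative ACK = next expected in-order byte = 64797 + 1154 = 65951

65951


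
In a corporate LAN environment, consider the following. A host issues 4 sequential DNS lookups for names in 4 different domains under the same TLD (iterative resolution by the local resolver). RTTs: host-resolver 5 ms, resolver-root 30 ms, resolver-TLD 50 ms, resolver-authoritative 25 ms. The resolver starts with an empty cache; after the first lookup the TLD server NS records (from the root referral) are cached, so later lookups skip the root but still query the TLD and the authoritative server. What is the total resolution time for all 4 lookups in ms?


Lookup 1 (cold cache): local + root + TLD + auth = 5 + 30 + 50 + 25 = 110 ms
Lookups 2..4 (TLD NS cached -> skip root; new domain -> still ask TLD and auth): local + TLD + auth = 5 + 50 + 25 = 80 ms each
Remaining 3 lookups: 3 * 80 = 240 ms
Total = 110 + 240 = 350 ms

350


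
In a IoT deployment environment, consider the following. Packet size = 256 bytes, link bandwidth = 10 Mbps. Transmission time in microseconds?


Given: packet = 256 bytes, bandwidth = 10 Mbps
Packet in bits = 256 * 8 = 2048 bits
Bandwidth = 10 * 10^6 = 10000000 bps
Time = 2048 / 10000000 seconds
Time in us = 2048 * 10^6 / 10000000 = 204.8

204.8


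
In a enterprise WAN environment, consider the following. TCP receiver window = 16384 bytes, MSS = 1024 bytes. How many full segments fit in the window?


Given: RWND = 16384 bytes, MSS = 1024 bytes
Full segments = floor(RWND / MSS)
Full segments = floor(16384 / 1024)
Full segments = floor(16.0) = 16

16


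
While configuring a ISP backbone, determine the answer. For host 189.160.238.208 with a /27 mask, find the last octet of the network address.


Given: IP = 189.160.238.208, prefix = /27
Subnet mask = 255.255.255.224
Last octet of IP: 208
Last octet of mask: 224
Network last octet = 208 AND 224 = 192

192


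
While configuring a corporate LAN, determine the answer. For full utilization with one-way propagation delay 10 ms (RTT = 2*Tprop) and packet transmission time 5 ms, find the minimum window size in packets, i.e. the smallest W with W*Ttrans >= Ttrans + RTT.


Given: Ttrans = 5 ms, RTT = 20 ms (= 2 * Tprop, Tprop = 10 ms)
Time until first ACK returns = Ttrans + RTT = 5 + 20 = 25 ms
Need W * Ttrans >= Ttrans + RTT  ->  W >= (Ttrans + RTT) / Ttrans
(Ttrans + RTT) / Ttrans = 25 / 5 = 5
W_min = ceil(5) = 5

5


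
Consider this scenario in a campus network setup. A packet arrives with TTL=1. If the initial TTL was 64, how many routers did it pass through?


Given: initial TTL = 64, received TTL = 1
Hops = initial TTL - received TTL
Hops = 64 - 1 = 63

63


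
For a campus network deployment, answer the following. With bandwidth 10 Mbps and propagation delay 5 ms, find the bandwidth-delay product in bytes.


Given: bandwidth = 10 Mbps, delay = 5 ms
BDP in bits = 10 * 10^6 * 5 / 1000
BDP in bits = 50000
BDP in bytes = 50000 / 8 = 6250

6250


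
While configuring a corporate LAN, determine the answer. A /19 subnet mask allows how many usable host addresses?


Given: subnet mask /19
Host bits = 32 - 19 = 13
Total addresses = 2^13 = 8192
Usable hosts = 8192 - 2 (network + broadcast) = 8190

8190


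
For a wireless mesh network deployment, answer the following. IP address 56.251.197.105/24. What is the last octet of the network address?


Given: IP = 56.251.197.105, prefix = /24
Subnet mask = 255.255.255.0
Last octet of IP: 105
Last octet of mask: 0
Network last octet = 105 AND 0 = 0

0


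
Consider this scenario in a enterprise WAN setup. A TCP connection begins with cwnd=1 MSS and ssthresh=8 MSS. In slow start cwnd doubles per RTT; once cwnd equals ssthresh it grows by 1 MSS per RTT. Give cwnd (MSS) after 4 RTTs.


RTT 0: cwnd = 1 MSS (initial)
RTT 1: cwnd = 2 MSS (slow start, doubled)
RTT 2: cwnd = 4 MSS (slow start, doubled)
RTT 3: cwnd = 8 MSS (slow start, doubled)
RTT 4: cwnd = 9 MSS (congestion avoidance, +1)

9


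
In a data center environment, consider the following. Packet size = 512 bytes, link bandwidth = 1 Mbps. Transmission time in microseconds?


Given: packet = 512 bytes, bandwidth = 1 Mbps
Packet in bits = 512 * 8 = 4096 bits
Bandwidth = 1 * 10^6 = 1000000 bps
Time = 4096 / 1000000 seconds
Time in us = 4096 * 10^6 / 1000000 = 4096

4096


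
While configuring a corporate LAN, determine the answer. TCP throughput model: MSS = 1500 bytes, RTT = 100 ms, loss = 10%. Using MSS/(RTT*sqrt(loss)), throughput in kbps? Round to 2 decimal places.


Given: MSS = 1500 bytes, RTT = 100 ms, loss = 10%
RTT in seconds = 100 / 1000 = 0.1
Loss rate = 10% = 0.1
sqrt(loss) = sqrt(0.1) = 0.316227766017
Throughput (bytes/s) = 1500 / (0.1 * 0.316227766017) = 47434.1649
Throughput (kbps) = 47434.1649 * 8 / 1000 = 379.473319 -> 379.47 kbps (2 dp)

379.47


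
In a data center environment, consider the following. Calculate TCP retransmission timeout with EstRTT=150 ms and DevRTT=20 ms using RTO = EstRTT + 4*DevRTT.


Given: EstRTT = 150 ms, DevRTT = 20 ms
Timeout = EstRTT + 4 * DevRTT
4 * DevRTT = 4 * 20 = 80
Timeout = 150 + 80 = 230 ms

230


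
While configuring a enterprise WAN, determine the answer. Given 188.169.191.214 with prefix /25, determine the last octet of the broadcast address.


Given: IP = 188.169.191.214, prefix = /25
Host bits = 32 - 25 = 7
Network last octet = 214 AND mask = 128
Host part size = 2^7 - 1 = 127
Broadcast last octet = 128 OR 127 = 255

255


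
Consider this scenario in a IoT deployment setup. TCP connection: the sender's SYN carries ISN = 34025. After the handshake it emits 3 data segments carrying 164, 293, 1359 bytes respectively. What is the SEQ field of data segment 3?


The SYN occupies sequence number ISN = 34025, so the first data byte is ISN + 1 = 34026.
SEQ of data segment i = (ISN + 1) + sum of payload sizes of segments 1..i-1.
Segment 1: SEQ = 34026, payload = 164 bytes
Segment 2: SEQ = 34190, payload = 293 bytes
Segment 3: SEQ = 34483, payload = 1359 bytes
SEQ of segment 3 = 34026 + 164 + 293 = 34483

34483


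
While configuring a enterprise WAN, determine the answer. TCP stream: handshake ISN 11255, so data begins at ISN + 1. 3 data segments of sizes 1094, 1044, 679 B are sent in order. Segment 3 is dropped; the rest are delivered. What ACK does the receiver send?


SYN uses sequence number 11255; first data byte = ISN + 1 = 11256.
Segment 1: SEQ = 11256, len = 1094 B, covers [11256, 12349]
Segment 2: SEQ = 12350, len = 1044 B, covers [12350, 13393]
Segment 3: SEQ = 13394, len = 679 B, covers [13394, 14072] [LOST]
In-order data received: bytes [11256, 13393] (segments 1..2).
Segment 3 missing -> gap begins at byte 13394.
Cumulative ACK = next expected in-order byte = 11256 + 1094 + 1044 = 13394

13394


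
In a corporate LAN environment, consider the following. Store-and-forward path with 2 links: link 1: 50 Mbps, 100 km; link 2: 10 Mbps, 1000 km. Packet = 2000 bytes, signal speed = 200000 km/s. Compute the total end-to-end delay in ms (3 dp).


Packet = 2000 bytes = 16000 bits. Store-and-forward: sum (t_trans + t_prop) per link.
Link 1: t_trans = 16000/(50*10^6) s = 0.3200 ms; t_prop = 100/200000 s = 0.5000 ms; subtotal = 0.8200 ms
Link 2: t_trans = 16000/(10*10^6) s = 1.6000 ms; t_prop = 1000/200000 s = 5.0000 ms; subtotal = 6.6000 ms
End-to-end = 0.8200 + 6.6000 = 7.4200 ms -> 7.420 ms (3 dp)

7.420


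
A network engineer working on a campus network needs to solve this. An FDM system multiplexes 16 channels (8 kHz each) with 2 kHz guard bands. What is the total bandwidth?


Given: 16 channels, 8 kHz each, guard = 2 kHz
Channel bandwidth = 16 * 8 = 128 kHz
Guard bands = 15 gaps * 2 kHz = 30 kHz
Total = 128 + 30 = 158 kHz

158


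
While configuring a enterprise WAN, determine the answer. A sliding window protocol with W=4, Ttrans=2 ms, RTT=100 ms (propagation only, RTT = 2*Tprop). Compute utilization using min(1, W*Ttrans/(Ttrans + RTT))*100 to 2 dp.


Given: W = 4, Ttrans = 2 ms, RTT = 100 ms (= 2 * Tprop, Tprop = 50 ms)
Cycle time = Ttrans + RTT = 2 + 100 = 102 ms (first packet sent until its ACK returns)
W * Ttrans = 4 * 2 = 8 ms of sending per cycle
W * Ttrans / (Ttrans + RTT) = 8 / 102 = 0.078431
U = min(1, 0.078431) = 0.078431
U% = 7.84%

7.84


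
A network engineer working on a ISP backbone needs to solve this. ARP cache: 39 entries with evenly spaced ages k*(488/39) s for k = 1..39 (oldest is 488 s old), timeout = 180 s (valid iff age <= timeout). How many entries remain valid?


Ages are k * 488/39 s for k = 1..39 (spacing = 12.5128 s).
Entry k is valid iff k * 488/39 <= 180 iff k <= 39 * 180 / 488 = 14.3852
n_valid = floor(14.3852) = 14
(n_stale = 39 - 14 = 25)

14


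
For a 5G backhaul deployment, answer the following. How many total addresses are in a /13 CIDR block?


Given: CIDR prefix /13
Host bits = 32 - 13 = 19
Total addresses = 2^19 = 524288

524288


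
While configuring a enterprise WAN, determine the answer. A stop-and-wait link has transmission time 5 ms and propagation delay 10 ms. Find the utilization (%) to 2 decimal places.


Given: Ttrans = 5 ms, Tprop = 10 ms
RTT = 2 * Tprop = 2 * 10 = 20 ms
U = Ttrans / (Ttrans + RTT)
U = 5 / (5 + 20)
U = 5 / 25 = 0.2
U% = 20.00%

20.00


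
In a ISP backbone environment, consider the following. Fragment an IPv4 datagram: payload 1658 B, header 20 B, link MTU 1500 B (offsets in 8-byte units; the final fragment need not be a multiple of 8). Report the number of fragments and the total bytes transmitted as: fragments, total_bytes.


Max data per non-final fragment = floor((MTU - header)/8)*8 = floor((1500 - 20)/8)*8 = floor(1480/8)*8 = 1480 B
Final fragment needs no 8-byte alignment: it can carry up to MTU - header = 1480 B
Non-final fragments needed = ceil((payload - 1480) / 1480) = ceil(178/1480) = ceil(0.1203) = 1
Number of fragments = 1 + 1 = 2
Fragment sizes (data): 1 * 1480 B + 178 B (last, 178 <= 1480 OK)
Total bytes sent = payload + n_frags * header = 1658 + 2*20 = 1658 + 40 = 1698 B

2, 1698


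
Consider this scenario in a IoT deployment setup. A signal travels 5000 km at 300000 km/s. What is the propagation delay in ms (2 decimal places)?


Given: distance = 5000 km, speed = 300000 km/s
Delay = distance / speed = 5000 / 300000 seconds
Delay in ms = 5000 * 1000 / 300000
Delay = 16.6667 ms
Rounded to 2 dp = 16.67 ms

16.67


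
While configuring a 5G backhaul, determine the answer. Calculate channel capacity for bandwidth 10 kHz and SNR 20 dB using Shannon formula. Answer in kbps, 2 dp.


Given: B = 10 kHz, SNR = 20 dB
SNR linear = 10^(20/10) = 100
1 + SNR = 101
log2(101) = 6.6582114828
C = 10 * 1000 * 6.6582114828 = 66582.1148 bps
C = 66.582115 kbps -> 66.58 kbps (2 dp)

66.58


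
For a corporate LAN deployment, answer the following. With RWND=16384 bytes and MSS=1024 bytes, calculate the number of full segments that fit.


Given: RWND = 16384 bytes, MSS = 1024 bytes
Full segments = floor(RWND / MSS)
Full segments = floor(16384 / 1024)
Full segments = floor(16.0) = 16

16


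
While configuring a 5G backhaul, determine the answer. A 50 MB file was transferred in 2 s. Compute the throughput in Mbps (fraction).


Given: file = 50 MB, time = 2 s
File in Mb = 50 * 8 = 400 Mb
Throughput = 400 / 2 Mbps
Throughput = 200 Mbps

200


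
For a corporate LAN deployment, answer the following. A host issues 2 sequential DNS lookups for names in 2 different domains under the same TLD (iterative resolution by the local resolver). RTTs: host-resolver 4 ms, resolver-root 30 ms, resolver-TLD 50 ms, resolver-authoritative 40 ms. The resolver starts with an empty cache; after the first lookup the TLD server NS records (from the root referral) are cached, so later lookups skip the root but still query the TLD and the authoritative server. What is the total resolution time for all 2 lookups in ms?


Lookup 1 (cold cache): local + root + TLD + auth = 4 + 30 + 50 + 40 = 124 ms
Lookups 2..2 (TLD NS cached -> skip root; new domain -> still ask TLD and auth): local + TLD + auth = 4 + 50 + 40 = 94 ms each
Remaining 1 lookups: 1 * 94 = 94 ms
Total = 124 + 94 = 218 ms

218


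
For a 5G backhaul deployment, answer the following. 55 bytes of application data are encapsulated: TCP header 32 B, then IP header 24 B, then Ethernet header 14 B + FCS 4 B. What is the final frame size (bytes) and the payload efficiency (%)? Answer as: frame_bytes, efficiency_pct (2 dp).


TCP segment = 55 + 32 = 87 B
IP packet = 87 + 24 = 111 B
Ethernet frame = 111 + 14 + 4 = 129 B
Efficiency = app / frame = 55 / 129 = 0.426357 = 42.6357% -> 42.64% (2 dp)

129, 42.64


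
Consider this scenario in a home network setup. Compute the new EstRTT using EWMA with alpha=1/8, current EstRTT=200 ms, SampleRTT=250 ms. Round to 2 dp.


Given: EstRTT = 200 ms, SampleRTT = 250 ms, alpha = 1/8
New EstRTT = (1 - alpha) * EstRTT + alpha * SampleRTT
(7/8) * 200 = 175
(1/8) * 250 = 31.25
New EstRTT = 175 + 31.25 = 206.25 ms -> 206.25 ms (2 dp)

206.25


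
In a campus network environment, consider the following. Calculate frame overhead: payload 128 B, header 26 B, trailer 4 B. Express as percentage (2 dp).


Given: payload = 128 B, header = 26 B, trailer = 4 B
Overhead bytes = header + trailer = 26 + 4 = 30
Total frame = payload + overhead = 128 + 30 = 158
Overhead % = 30 / 158 * 100 = 18.9873% -> 18.99% (2 dp)

18.99


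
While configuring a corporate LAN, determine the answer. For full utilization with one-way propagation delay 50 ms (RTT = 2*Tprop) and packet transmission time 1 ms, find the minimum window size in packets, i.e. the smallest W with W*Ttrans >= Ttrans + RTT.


Given: Ttrans = 1 ms, RTT = 100 ms (= 2 * Tprop, Tprop = 50 ms)
Time until first ACK returns = Ttrans + RTT = 1 + 100 = 101 ms
Need W * Ttrans >= Ttrans + RTT  ->  W >= (Ttrans + RTT) / Ttrans
(Ttrans + RTT) / Ttrans = 101 / 1 = 101
W_min = ceil(101) = 101

101


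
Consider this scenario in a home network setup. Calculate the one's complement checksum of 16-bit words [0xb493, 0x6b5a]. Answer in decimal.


Given words: [0xb493, 0x6b5a]
Step 1: Sum all words
Raw sum = 46227 + 27482 = 73709
Step 2: Fold carry: (8173 + 1) = 8174
One's complement = ~8174 & 0xFFFF = 57361

57361


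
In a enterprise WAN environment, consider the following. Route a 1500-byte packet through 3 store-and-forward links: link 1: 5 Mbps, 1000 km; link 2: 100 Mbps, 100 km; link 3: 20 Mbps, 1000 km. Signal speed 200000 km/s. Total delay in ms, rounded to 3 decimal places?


Packet = 1500 bytes = 12000 bits. Store-and-forward: sum (t_trans + t_prop) per link.
Link 1: t_trans = 12000/(5*10^6) s = 2.4000 ms; t_prop = 1000/200000 s = 5.0000 ms; subtotal = 7.4000 ms
Link 2: t_trans = 12000/(100*10^6) s = 0.1200 ms; t_prop = 100/200000 s = 0.5000 ms; subtotal = 0.6200 ms
Link 3: t_trans = 12000/(20*10^6) s = 0.6000 ms; t_prop = 1000/200000 s = 5.0000 ms; subtotal = 5.6000 ms
End-to-end = 7.4000 + 0.6200 + 5.6000 = 13.6200 ms -> 13.620 ms (3 dp)

13.620
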